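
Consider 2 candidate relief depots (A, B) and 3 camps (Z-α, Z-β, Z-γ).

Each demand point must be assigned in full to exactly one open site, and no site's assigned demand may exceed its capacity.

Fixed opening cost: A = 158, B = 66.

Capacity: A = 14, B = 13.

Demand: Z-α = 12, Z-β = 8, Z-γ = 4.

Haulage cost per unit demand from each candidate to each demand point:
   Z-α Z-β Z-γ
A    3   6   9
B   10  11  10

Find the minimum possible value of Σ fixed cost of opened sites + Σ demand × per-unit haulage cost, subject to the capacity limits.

388

Open {A, B}; cheapest assignment that respects the capacities:
  A (cap 14, load 12): Z-α — cost 12×3 = 36
  B (cap 13, load 12): Z-β, Z-γ — cost 8×11 + 4×10 = 128
  Shipping 164, fixed 224 → total 388.
  Any other capacity-feasible assignment to {A, B} ships for at least 164.
Total demand is 24 and no other set of sites has combined capacity ≥ 24, so {A, B} is the only feasible choice of open sites. Minimum: 388.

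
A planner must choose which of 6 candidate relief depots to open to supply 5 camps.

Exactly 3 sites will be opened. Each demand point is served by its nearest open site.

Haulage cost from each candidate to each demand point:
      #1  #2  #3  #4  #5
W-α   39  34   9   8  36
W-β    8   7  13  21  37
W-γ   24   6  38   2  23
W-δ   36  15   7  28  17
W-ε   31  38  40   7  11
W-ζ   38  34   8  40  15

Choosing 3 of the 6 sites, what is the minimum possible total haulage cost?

39

Open {W-β, W-γ, W-ζ}.
  #1→W-β 8, #2→W-γ 6, #3→W-ζ 8, #4→W-γ 2, #5→W-ζ 15  ⇒ total 39.
Compare {W-β, W-γ, W-δ}: total 40.
Compare {W-β, W-γ, W-ε}: total 40.
No size-3 selection does better; minimum is 39.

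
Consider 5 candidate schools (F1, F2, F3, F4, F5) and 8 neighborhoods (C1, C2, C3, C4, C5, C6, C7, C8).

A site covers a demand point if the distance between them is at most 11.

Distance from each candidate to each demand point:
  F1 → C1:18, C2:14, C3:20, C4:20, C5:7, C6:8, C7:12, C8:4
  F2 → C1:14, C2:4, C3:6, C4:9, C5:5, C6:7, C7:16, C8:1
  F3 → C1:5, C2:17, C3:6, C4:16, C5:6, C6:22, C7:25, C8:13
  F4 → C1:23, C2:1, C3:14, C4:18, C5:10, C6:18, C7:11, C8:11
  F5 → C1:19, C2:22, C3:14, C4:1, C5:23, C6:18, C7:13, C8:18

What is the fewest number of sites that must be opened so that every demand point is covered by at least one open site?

3

Coverage sets (demand points within 11 of each site):
  F1: {C5, C6, C8}
  F2: {C2, C3, C4, C5, C6, C8}
  F3: {C1, C3, C5}
  F4: {C2, C5, C7, C8}
  F5: {C4}
No 2 sites suffice: every size-2 union leaves at least one demand point uncovered.
But {F2, F3, F4} covers everything, so the minimum is 3.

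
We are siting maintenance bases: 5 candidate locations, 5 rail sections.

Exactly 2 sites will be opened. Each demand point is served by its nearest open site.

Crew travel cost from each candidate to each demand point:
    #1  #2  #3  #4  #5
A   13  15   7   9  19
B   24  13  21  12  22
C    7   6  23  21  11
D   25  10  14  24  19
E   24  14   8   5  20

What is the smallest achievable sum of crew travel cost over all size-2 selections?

Open {C, E}.
  #1→C 7, #2→C 6, #3→E 8, #4→E 5, #5→C 11  ⇒ total 37.
Compare {A, C}: total 40.
Compare {B, C}: total 57.
No size-2 selection does better; minimum is 37.

37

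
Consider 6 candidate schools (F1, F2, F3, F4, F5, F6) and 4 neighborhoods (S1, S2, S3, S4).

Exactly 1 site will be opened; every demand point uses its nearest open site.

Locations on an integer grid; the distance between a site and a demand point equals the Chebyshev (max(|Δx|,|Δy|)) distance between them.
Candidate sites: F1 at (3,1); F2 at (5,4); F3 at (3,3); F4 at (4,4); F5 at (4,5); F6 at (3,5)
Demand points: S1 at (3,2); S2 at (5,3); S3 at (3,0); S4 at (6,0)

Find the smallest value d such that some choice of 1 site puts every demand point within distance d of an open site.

Open {F1}.
  Farthest demand point is S4 at distance 3 (to F1); all others are ≤ 3.
With {F3} the worst case is 3.
With {F2} the worst case is 4.
No size-1 selection achieves below 3.

3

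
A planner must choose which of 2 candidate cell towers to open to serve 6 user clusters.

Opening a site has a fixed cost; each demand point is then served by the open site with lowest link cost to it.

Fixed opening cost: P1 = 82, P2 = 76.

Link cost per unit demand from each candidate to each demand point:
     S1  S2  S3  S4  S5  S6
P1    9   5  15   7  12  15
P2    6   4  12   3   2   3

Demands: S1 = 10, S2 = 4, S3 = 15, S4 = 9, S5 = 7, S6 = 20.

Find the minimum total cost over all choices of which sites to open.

433

Open {P2}: assign each demand point to its cheapest open site.
  S1→P2 10×6=60, S2→P2 4×4=16, S3→P2 15×12=180, S4→P2 9×3=27, S5→P2 7×2=14, S6→P2 20×3=60
  link cost 357, fixed 76 → total 433.
Compare {P1, P2}: link cost 357 + fixed 158 = 515.
Compare {P1}: link cost 782 + fixed 82 = 864.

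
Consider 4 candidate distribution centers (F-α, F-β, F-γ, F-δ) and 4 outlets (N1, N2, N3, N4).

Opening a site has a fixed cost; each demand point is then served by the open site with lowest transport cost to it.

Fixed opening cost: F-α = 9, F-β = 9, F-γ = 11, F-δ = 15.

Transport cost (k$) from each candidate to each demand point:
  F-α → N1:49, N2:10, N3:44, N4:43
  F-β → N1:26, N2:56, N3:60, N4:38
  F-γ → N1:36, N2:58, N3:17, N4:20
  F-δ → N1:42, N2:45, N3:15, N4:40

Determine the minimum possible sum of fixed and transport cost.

Open {F-α, F-β, F-γ}: assign each demand point to its cheapest open site.
  N1→F-β 26, N2→F-α 10, N3→F-γ 17, N4→F-γ 20
  transport cost 73, fixed 29 → total 102.
Compare {F-α, F-γ}: transport cost 83 + fixed 20 = 103.
Compare {F-α, F-β, F-γ, F-δ}: transport cost 71 + fixed 44 = 115.
Compare {F-α, F-γ, F-δ}: transport cost 81 + fixed 35 = 116.
All other subsets cost ≥ 103. Minimum total cost: 102.

102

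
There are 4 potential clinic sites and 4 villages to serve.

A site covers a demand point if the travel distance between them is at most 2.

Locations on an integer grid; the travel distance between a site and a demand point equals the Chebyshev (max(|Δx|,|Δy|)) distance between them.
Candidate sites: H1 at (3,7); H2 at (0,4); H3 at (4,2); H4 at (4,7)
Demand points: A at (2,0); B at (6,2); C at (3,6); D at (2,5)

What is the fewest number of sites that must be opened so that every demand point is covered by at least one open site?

Coverage sets (demand points within 2 of each site):
  H1: {C, D}
  H2: {D}
  H3: {A, B}
  H4: {C, D}
No single site covers all 4 demand points.
But {H1, H3} covers everything, so the minimum is 2.

2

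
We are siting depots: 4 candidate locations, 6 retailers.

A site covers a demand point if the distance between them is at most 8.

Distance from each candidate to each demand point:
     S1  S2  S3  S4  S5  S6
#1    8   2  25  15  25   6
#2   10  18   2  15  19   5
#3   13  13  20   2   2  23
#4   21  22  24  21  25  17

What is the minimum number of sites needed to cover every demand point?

3

Coverage sets (demand points within 8 of each site):
  #1: {S1, S2, S6}
  #2: {S3, S6}
  #3: {S4, S5}
  #4: {}
No 2 sites suffice: every size-2 union leaves at least one demand point uncovered.
But {#1, #2, #3} covers everything, so the minimum is 3.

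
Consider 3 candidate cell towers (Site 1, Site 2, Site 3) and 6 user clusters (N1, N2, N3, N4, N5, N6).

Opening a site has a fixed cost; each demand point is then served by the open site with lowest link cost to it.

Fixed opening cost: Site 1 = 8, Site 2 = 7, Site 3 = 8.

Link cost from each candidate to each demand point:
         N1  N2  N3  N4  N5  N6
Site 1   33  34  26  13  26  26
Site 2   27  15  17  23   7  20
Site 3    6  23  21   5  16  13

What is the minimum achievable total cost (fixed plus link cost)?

Open {Site 2, Site 3}: assign each demand point to its cheapest open site.
  N1→Site 3 6, N2→Site 2 15, N3→Site 2 17, N4→Site 3 5, N5→Site 2 7, N6→Site 3 13
  link cost 63, fixed 15 → total 78.
Compare {Site 1, Site 2, Site 3}: link cost 63 + fixed 23 = 86.
Compare {Site 3}: link cost 84 + fixed 8 = 92.
Compare {Site 1, Site 3}: link cost 84 + fixed 16 = 100.
All other subsets cost ≥ 86. Minimum total cost: 78.

78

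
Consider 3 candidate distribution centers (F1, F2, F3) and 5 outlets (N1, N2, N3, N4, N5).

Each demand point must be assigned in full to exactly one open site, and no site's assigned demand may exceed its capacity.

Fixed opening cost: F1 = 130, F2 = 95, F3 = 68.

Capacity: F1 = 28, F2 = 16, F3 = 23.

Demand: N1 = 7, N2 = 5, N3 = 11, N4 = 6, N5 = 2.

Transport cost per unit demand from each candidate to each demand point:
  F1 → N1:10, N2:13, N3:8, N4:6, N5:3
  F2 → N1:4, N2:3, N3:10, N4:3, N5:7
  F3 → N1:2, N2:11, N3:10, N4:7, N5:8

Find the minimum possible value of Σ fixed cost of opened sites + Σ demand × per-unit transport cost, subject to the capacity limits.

334

Open {F2, F3}; cheapest assignment that respects the capacities:
  F2 (cap 16, load 13): N2, N4, N5 — cost 5×3 + 6×3 + 2×7 = 47
  F3 (cap 23, load 18): N1, N3 — cost 7×2 + 11×10 = 124
  Shipping 171, fixed 163 → total 334.
  Any other capacity-feasible assignment to {F2, F3} ships for at least 171.
Compare {F1, F3}: its best feasible assignment gives total 397.
Compare {F1, F2}: its best feasible assignment gives total 398.
Every other set of open sites that can feasibly serve all demand totals ≥ 397 even under its best assignment. Minimum: 334.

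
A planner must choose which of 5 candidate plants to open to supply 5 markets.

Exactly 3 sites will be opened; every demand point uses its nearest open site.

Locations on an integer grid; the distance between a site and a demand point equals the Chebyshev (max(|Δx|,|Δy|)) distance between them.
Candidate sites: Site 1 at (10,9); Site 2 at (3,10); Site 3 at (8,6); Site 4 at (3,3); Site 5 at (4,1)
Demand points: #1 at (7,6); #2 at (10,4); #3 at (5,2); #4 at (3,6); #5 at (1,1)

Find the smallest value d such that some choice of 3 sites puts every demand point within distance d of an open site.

3

Open {Site 1, Site 3, Site 4}.
  Farthest demand point is #4 at distance 3 (to Site 4); all others are ≤ 3.
With {Site 2, Site 3, Site 4} the worst case is 3.
With {Site 3, Site 4, Site 5} the worst case is 3.
No size-3 selection achieves below 3.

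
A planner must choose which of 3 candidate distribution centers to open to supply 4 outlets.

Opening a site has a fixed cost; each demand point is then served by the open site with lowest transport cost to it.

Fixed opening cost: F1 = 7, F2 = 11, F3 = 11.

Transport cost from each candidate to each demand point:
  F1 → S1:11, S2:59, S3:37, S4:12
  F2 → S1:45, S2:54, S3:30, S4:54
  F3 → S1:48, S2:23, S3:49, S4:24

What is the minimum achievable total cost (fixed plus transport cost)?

101

Open {F1, F3}: assign each demand point to its cheapest open site.
  S1→F1 11, S2→F3 23, S3→F1 37, S4→F1 12
  transport cost 83, fixed 18 → total 101.
Compare {F1, F2, F3}: transport cost 76 + fixed 29 = 105.
Compare {F1, F2}: transport cost 107 + fixed 18 = 125.
Compare {F1}: transport cost 119 + fixed 7 = 126.
All other subsets cost ≥ 105. Minimum total cost: 101.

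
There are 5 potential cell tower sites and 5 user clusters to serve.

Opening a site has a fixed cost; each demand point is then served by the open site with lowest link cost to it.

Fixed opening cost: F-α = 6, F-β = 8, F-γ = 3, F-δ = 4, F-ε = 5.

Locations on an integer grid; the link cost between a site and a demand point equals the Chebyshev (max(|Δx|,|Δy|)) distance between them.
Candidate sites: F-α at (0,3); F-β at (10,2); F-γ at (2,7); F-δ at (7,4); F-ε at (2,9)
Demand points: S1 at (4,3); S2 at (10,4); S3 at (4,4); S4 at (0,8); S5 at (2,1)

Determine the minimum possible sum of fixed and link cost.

Open {F-γ, F-δ}: assign each demand point to its cheapest open site.
  S1→F-δ 3, S2→F-δ 3, S3→F-γ 3, S4→F-γ 2, S5→F-δ 5
  link cost 16, fixed 7 → total 23.
Compare {F-δ}: link cost 21 + fixed 4 = 25.
Compare {F-δ, F-ε}: link cost 16 + fixed 9 = 25.
Compare {F-γ}: link cost 23 + fixed 3 = 26.
All other subsets cost ≥ 25. Minimum total cost: 23.

23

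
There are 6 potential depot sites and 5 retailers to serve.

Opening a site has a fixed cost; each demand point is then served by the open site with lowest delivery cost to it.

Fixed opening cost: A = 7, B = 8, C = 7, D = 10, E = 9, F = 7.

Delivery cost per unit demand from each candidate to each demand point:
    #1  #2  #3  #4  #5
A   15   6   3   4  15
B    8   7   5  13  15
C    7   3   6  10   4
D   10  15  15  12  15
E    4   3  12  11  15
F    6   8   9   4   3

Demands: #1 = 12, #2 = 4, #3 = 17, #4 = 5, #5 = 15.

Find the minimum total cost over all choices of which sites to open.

Open {A, E, F}: assign each demand point to its cheapest open site.
  #1→E 12×4=48, #2→E 4×3=12, #3→A 17×3=51, #4→A 5×4=20, #5→F 15×3=45
  delivery cost 176, fixed 23 → total 199.
Compare {A, C, E, F}: delivery cost 176 + fixed 30 = 206.
Compare {A, B, E, F}: delivery cost 176 + fixed 31 = 207.
Compare {A, D, E, F}: delivery cost 176 + fixed 33 = 209.
All other subsets cost ≥ 206. Minimum total cost: 199.

199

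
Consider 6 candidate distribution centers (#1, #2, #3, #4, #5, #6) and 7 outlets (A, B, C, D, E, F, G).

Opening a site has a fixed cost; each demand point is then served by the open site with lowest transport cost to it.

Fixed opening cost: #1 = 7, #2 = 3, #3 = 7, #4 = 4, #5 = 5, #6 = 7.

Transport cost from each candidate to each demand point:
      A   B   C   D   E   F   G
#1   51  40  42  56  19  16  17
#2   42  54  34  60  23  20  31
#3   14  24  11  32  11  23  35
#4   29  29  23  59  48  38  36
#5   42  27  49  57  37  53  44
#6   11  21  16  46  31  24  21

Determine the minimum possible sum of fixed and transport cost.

Open {#1, #3}: assign each demand point to its cheapest open site.
  A→#3 14, B→#3 24, C→#3 11, D→#3 32, E→#3 11, F→#1 16, G→#1 17
  transport cost 125, fixed 14 → total 139.
Compare {#1, #3, #6}: transport cost 119 + fixed 21 = 140.
Compare {#1, #2, #3}: transport cost 125 + fixed 17 = 142.
Compare {#1, #3, #4}: transport cost 125 + fixed 18 = 143.
All other subsets cost ≥ 140. Minimum total cost: 139.

139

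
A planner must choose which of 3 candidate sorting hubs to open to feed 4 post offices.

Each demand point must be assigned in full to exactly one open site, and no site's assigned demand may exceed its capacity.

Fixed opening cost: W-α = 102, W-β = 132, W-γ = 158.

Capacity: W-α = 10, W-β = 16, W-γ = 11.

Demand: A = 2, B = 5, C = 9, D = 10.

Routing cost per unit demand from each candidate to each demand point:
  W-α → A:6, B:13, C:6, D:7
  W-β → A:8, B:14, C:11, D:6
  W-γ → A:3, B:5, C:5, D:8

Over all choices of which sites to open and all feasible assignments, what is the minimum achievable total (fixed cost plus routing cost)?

Open {W-β, W-γ}; cheapest assignment that respects the capacities:
  W-β (cap 16, load 15): B, D — cost 5×14 + 10×6 = 130
  W-γ (cap 11, load 11): A, C — cost 2×3 + 9×5 = 51
  Shipping 181, fixed 290 → total 471.
  Any other capacity-feasible assignment to {W-β, W-γ} ships for at least 181.
Compare {W-α, W-β}: its best feasible assignment gives total 489.
Compare {W-α, W-β, W-γ}: its best feasible assignment gives total 537.
Every other set of open sites that can feasibly serve all demand totals ≥ 489 even under its best assignment. Minimum: 471.

471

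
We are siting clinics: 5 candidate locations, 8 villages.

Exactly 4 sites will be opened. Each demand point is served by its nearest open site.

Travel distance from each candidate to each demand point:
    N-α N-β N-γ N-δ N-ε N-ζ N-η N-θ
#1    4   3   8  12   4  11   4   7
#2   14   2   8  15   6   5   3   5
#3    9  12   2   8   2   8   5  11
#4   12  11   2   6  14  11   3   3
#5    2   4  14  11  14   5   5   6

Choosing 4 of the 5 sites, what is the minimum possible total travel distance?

Open {#2, #3, #4, #5}.
  N-α→#5 2, N-β→#2 2, N-γ→#3 2, N-δ→#4 6, N-ε→#3 2, N-ζ→#2 5, N-η→#2 3, N-θ→#4 3  ⇒ total 25.
Compare {#1, #3, #4, #5}: total 26.
Compare {#1, #2, #3, #4}: total 27.
No size-4 selection does better; minimum is 25.

25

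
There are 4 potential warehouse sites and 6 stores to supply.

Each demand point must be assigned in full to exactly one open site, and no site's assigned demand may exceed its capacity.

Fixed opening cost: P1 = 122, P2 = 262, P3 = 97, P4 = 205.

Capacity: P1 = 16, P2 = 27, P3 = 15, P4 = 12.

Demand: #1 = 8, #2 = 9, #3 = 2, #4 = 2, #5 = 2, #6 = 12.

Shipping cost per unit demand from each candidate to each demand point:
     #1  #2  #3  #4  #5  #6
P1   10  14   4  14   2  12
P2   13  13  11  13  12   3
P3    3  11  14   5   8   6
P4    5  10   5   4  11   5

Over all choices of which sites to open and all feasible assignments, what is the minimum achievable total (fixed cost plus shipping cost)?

Open {P2, P3}; cheapest assignment that respects the capacities:
  P2 (cap 27, load 23): #2, #3, #6 — cost 9×13 + 2×11 + 12×3 = 175
  P3 (cap 15, load 12): #1, #4, #5 — cost 8×3 + 2×5 + 2×8 = 50
  Shipping 225, fixed 359 → total 584.
  Any other capacity-feasible assignment to {P2, P3} ships for at least 225.
Compare {P1, P2}: its best feasible assignment gives total 655.
Compare {P1, P3, P4}: its best feasible assignment gives total 656.
Every other set of open sites that can feasibly serve all demand totals ≥ 655 even under its best assignment. Minimum: 584.

584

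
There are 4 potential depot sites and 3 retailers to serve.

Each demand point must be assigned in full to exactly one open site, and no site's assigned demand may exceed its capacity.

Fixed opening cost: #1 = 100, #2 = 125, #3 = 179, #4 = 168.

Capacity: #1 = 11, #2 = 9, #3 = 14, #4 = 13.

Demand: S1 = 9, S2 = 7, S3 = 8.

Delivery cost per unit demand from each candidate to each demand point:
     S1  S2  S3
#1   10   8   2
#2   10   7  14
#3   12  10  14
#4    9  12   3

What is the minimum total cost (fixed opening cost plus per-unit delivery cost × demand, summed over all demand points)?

Open {#1, #2, #4}; cheapest assignment that respects the capacities:
  #1 (cap 11, load 8): S3 — cost 8×2 = 16
  #2 (cap 9, load 7): S2 — cost 7×7 = 49
  #4 (cap 13, load 9): S1 — cost 9×9 = 81
  Shipping 146, fixed 393 → total 539.
  Any other capacity-feasible assignment to {#1, #2, #4} ships for at least 146.
Compare {#1, #2, #3}: its best feasible assignment gives total 577.
Compare {#1, #3, #4}: its best feasible assignment gives total 614.
Every other set of open sites that can feasibly serve all demand totals ≥ 577 even under its best assignment. Minimum: 539.

539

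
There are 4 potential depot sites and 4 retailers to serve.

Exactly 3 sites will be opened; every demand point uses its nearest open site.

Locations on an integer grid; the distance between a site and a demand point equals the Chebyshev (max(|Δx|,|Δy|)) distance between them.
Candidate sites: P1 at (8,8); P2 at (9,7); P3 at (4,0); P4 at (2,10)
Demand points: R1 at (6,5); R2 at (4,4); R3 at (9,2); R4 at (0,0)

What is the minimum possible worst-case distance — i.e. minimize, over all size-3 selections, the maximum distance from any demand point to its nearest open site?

5

Open {P1, P2, P3}.
  Farthest demand point is R3 at distance 5 (to P2); all others are ≤ 5.
With {P1, P3, P4} the worst case is 5.
With {P2, P3, P4} the worst case is 5.
No size-3 selection achieves below 5.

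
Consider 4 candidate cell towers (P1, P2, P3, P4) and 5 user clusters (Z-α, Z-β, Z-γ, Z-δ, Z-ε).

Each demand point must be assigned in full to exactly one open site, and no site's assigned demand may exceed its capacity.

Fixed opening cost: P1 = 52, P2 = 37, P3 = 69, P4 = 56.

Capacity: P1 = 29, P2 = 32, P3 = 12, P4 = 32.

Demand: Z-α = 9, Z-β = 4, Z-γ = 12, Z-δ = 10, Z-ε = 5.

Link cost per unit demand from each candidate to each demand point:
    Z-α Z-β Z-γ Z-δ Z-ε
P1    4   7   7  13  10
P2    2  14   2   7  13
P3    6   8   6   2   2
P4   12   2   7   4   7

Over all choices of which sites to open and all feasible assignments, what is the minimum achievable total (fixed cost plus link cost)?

Open {P2, P4}; cheapest assignment that respects the capacities:
  P2 (cap 32, load 21): Z-α, Z-γ — cost 9×2 + 12×2 = 42
  P4 (cap 32, load 19): Z-β, Z-δ, Z-ε — cost 4×2 + 10×4 + 5×7 = 83
  Shipping 125, fixed 93 → total 218.
  Any other capacity-feasible assignment to {P2, P4} ships for at least 125.
Compare {P2, P3}: its best feasible assignment gives total 260.
Compare {P2, P3, P4}: its best feasible assignment gives total 262.
Every other set of open sites that can feasibly serve all demand totals ≥ 260 even under its best assignment. Minimum: 218.

218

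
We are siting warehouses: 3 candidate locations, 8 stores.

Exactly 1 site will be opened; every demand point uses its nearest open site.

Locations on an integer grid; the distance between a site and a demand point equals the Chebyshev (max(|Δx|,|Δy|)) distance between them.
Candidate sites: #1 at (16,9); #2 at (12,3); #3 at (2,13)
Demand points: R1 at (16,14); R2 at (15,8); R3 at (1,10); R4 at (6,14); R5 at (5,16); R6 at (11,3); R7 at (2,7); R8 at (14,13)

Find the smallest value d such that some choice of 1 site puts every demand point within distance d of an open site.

13

Open {#2}.
  Farthest demand point is R5 at distance 13 (to #2); all others are ≤ 13.
With {#3} the worst case is 14.
With {#1} the worst case is 15.
No size-1 selection achieves below 13.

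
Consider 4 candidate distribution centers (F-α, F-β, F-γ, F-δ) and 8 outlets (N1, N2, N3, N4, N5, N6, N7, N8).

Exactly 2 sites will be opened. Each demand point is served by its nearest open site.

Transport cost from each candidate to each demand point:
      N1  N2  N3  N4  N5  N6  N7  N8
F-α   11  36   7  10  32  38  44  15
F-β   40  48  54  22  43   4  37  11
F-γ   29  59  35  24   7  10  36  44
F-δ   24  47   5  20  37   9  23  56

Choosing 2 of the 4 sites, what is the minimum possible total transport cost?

132

Open {F-α, F-γ}.
  N1→F-α 11, N2→F-α 36, N3→F-α 7, N4→F-α 10, N5→F-γ 7, N6→F-γ 10, N7→F-γ 36, N8→F-α 15  ⇒ total 132.
Compare {F-α, F-δ}: total 141.
Compare {F-α, F-β}: total 148.
No size-2 selection does better; minimum is 132.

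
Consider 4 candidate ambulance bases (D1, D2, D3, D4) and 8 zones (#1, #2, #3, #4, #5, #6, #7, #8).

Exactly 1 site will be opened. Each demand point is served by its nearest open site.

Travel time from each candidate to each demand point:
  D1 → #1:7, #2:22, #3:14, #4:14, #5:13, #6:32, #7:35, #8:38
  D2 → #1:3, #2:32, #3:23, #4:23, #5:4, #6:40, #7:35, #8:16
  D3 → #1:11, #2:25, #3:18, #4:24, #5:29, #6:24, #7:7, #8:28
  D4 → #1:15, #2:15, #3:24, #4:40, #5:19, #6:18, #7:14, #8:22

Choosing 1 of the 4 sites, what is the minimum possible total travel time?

Open {D3}.
  #1→D3 11, #2→D3 25, #3→D3 18, #4→D3 24, #5→D3 29, #6→D3 24, #7→D3 7, #8→D3 28  ⇒ total 166.
Compare {D4}: total 167.
Compare {D1}: total 175.
No size-1 selection does better; minimum is 166.

166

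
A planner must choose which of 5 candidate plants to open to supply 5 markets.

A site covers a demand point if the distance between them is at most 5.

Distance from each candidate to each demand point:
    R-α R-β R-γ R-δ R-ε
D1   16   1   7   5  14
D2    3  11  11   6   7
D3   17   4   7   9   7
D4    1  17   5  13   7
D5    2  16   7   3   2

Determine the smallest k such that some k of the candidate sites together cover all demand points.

3

Coverage sets (demand points within 5 of each site):
  D1: {R-β, R-δ}
  D2: {R-α}
  D3: {R-β}
  D4: {R-α, R-γ}
  D5: {R-α, R-δ, R-ε}
No 2 sites suffice: every size-2 union leaves at least one demand point uncovered.
But {D1, D4, D5} covers everything, so the minimum is 3.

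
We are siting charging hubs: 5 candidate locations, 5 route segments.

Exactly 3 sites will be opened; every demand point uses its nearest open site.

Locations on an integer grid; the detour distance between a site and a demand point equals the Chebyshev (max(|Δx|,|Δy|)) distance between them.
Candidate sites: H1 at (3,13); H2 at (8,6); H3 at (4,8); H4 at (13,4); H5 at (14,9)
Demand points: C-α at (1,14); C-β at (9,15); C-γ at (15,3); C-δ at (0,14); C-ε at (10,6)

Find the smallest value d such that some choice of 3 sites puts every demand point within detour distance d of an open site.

6

Open {H1, H2, H4}.
  Farthest demand point is C-β at detour distance 6 (to H1); all others are ≤ 6.
With {H1, H2, H5} the worst case is 6.
With {H1, H3, H4} the worst case is 6.
No size-3 selection achieves below 6.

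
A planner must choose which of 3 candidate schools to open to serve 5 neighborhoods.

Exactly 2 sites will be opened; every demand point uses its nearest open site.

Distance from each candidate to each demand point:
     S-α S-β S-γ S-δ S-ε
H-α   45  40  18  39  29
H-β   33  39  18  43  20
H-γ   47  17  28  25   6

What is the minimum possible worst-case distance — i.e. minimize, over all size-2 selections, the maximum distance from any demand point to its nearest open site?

Open {H-β, H-γ}.
  Farthest demand point is S-α at distance 33 (to H-β); all others are ≤ 33.
With {H-α, H-β} the worst case is 39.
With {H-α, H-γ} the worst case is 45.
No size-2 selection achieves below 33.

33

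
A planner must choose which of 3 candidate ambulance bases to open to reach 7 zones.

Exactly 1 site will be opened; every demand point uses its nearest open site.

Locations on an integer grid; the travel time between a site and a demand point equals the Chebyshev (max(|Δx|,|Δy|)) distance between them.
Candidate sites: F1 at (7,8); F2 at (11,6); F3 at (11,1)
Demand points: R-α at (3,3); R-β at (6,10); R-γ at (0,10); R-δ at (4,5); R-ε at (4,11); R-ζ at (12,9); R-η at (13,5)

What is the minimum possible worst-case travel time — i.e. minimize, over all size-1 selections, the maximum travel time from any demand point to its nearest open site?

Open {F1}.
  Farthest demand point is R-γ at travel time 7 (to F1); all others are ≤ 7.
With {F2} the worst case is 11.
With {F3} the worst case is 11.
No size-1 selection achieves below 7.

7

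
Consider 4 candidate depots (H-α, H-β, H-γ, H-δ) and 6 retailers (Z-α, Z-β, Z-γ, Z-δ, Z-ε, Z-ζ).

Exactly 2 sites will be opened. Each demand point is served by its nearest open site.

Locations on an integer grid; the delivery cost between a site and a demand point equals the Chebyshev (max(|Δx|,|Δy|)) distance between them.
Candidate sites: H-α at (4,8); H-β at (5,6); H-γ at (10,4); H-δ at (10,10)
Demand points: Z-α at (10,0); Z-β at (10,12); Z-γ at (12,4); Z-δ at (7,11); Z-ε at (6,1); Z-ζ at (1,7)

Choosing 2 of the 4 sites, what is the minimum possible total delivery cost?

Open {H-α, H-γ}.
  Z-α→H-γ 4, Z-β→H-α 6, Z-γ→H-γ 2, Z-δ→H-α 3, Z-ε→H-γ 4, Z-ζ→H-α 3  ⇒ total 22.
Compare {H-γ, H-δ}: total 24.
Compare {H-β, H-γ}: total 25.
No size-2 selection does better; minimum is 22.

22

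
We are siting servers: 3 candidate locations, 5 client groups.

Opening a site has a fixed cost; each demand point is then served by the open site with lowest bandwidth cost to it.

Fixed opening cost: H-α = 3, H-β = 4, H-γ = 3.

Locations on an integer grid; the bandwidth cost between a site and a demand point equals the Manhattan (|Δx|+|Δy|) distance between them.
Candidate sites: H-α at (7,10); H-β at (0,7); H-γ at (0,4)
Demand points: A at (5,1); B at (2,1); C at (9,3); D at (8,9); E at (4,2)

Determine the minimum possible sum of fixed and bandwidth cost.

36

Open {H-α, H-γ}: assign each demand point to its cheapest open site.
  A→H-γ 8, B→H-γ 5, C→H-α 9, D→H-α 2, E→H-γ 6
  bandwidth cost 30, fixed 6 → total 36.
Compare {H-α, H-β, H-γ}: bandwidth cost 30 + fixed 10 = 40.
Compare {H-γ}: bandwidth cost 42 + fixed 3 = 45.
Compare {H-α, H-β}: bandwidth cost 39 + fixed 7 = 46.
All other subsets cost ≥ 40. Minimum total cost: 36.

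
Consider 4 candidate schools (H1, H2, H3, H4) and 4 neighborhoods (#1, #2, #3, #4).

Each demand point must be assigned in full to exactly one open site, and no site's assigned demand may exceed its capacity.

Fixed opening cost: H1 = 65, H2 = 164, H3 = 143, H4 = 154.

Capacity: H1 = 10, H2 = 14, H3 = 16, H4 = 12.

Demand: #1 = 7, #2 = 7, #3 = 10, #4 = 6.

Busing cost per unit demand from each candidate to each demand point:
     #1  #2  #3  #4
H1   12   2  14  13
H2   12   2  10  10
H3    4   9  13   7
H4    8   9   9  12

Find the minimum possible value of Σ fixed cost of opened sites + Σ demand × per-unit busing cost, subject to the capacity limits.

Open {H1, H3, H4}; cheapest assignment that respects the capacities:
  H1 (cap 10, load 7): #2 — cost 7×2 = 14
  H3 (cap 16, load 13): #1, #4 — cost 7×4 + 6×7 = 70
  H4 (cap 12, load 10): #3 — cost 10×9 = 90
  Shipping 174, fixed 362 → total 536.
  Any other capacity-feasible assignment to {H1, H3, H4} ships for at least 174.
Compare {H1, H2, H3}: its best feasible assignment gives total 556.
Compare {H2, H3}: its best feasible assignment gives total 577.
Every other set of open sites that can feasibly serve all demand totals ≥ 556 even under its best assignment. Minimum: 536.

536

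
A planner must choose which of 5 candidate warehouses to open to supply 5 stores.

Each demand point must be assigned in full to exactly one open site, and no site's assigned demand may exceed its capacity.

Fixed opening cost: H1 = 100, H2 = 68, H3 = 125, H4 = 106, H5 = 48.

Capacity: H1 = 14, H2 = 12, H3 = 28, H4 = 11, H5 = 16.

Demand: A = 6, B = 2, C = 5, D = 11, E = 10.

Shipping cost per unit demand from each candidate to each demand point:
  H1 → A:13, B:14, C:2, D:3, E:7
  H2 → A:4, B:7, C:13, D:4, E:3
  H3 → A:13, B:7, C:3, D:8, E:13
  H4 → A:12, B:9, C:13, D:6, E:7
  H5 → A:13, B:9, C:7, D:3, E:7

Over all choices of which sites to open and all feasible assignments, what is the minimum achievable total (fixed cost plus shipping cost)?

381

Open {H1, H2, H5}; cheapest assignment that respects the capacities:
  H1 (cap 14, load 11): A, C — cost 6×13 + 5×2 = 88
  H2 (cap 12, load 12): B, E — cost 2×7 + 10×3 = 44
  H5 (cap 16, load 11): D — cost 11×3 = 33
  Shipping 165, fixed 216 → total 381.
  Any other capacity-feasible assignment to {H1, H2, H5} ships for at least 165.
Compare {H2, H4, H5}: its best feasible assignment gives total 398.
Compare {H2, H3, H5}: its best feasible assignment gives total 411.
Every other set of open sites that can feasibly serve all demand totals ≥ 398 even under its best assignment. Minimum: 381.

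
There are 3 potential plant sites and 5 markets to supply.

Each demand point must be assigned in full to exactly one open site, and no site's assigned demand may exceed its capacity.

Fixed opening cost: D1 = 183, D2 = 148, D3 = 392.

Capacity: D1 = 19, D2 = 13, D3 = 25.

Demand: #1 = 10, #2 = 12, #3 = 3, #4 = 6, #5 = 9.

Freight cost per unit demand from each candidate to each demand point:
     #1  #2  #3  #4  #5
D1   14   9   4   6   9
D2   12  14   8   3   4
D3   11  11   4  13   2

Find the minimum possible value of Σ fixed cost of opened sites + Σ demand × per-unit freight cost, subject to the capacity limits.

859

Open {D1, D3}; cheapest assignment that respects the capacities:
  D1 (cap 19, load 18): #2, #4 — cost 12×9 + 6×6 = 144
  D3 (cap 25, load 22): #1, #3, #5 — cost 10×11 + 3×4 + 9×2 = 140
  Shipping 284, fixed 575 → total 859.
  Any other capacity-feasible assignment to {D1, D3} ships for at least 284.
Compare {D1, D2, D3}: its best feasible assignment gives total 989.
Every other set of open sites that can feasibly serve all demand totals ≥ 989 even under its best assignment. Minimum: 859.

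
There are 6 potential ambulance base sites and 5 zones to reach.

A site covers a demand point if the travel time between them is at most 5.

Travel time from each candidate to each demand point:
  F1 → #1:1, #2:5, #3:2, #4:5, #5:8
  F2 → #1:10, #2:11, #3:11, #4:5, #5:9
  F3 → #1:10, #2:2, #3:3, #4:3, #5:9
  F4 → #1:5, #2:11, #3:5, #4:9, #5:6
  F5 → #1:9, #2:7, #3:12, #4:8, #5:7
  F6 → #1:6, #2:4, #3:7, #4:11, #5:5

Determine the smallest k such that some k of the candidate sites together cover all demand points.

2

Coverage sets (demand points within 5 of each site):
  F1: {#1, #2, #3, #4}
  F2: {#4}
  F3: {#2, #3, #4}
  F4: {#1, #3}
  F5: {}
  F6: {#2, #5}
No single site covers all 5 demand points.
But {F1, F6} covers everything, so the minimum is 2.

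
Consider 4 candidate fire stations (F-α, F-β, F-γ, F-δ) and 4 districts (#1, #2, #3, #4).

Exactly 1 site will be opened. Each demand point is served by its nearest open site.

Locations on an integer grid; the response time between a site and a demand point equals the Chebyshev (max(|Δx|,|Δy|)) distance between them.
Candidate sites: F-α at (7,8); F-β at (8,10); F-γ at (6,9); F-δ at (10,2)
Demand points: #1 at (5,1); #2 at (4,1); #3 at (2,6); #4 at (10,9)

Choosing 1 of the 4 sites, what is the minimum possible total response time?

22

Open {F-α}.
  #1→F-α 7, #2→F-α 7, #3→F-α 5, #4→F-α 3  ⇒ total 22.
Compare {F-γ}: total 24.
Compare {F-β}: total 26.
No size-1 selection does better; minimum is 22.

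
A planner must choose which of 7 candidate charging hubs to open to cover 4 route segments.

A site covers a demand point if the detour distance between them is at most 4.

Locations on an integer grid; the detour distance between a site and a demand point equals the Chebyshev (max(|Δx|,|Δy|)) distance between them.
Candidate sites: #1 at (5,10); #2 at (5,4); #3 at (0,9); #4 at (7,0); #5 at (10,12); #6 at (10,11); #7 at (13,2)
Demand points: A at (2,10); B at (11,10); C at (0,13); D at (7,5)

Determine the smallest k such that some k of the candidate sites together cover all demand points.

3

Coverage sets (demand points within 4 of each site):
  #1: {A}
  #2: {D}
  #3: {A, C}
  #4: {}
  #5: {B}
  #6: {B}
  #7: {}
No 2 sites suffice: every size-2 union leaves at least one demand point uncovered.
But {#2, #3, #5} covers everything, so the minimum is 3.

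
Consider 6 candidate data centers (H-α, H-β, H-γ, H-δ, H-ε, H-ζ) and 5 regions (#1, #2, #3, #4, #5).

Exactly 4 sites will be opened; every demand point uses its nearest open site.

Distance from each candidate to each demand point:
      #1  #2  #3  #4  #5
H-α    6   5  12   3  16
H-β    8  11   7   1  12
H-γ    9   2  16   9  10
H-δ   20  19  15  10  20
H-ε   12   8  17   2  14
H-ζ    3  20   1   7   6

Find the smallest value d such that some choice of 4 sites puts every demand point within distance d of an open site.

6

Open {H-α, H-β, H-γ, H-ζ}.
  Farthest demand point is #5 at distance 6 (to H-ζ); all others are ≤ 6.
With {H-α, H-β, H-δ, H-ζ} the worst case is 6.
With {H-α, H-β, H-ε, H-ζ} the worst case is 6.
No size-4 selection achieves below 6.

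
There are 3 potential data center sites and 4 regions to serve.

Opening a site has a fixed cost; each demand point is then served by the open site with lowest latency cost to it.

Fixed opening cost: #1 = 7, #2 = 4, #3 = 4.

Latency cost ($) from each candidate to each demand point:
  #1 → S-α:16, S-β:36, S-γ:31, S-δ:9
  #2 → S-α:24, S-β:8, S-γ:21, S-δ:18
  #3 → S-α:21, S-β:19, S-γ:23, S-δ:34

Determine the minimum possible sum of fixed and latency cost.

Open {#1, #2}: assign each demand point to its cheapest open site.
  S-α→#1 16, S-β→#2 8, S-γ→#2 21, S-δ→#1 9
  latency cost 54, fixed 11 → total 65.
Compare {#1, #2, #3}: latency cost 54 + fixed 15 = 69.
Compare {#2}: latency cost 71 + fixed 4 = 75.
Compare {#2, #3}: latency cost 68 + fixed 8 = 76.
All other subsets cost ≥ 69. Minimum total cost: 65.

65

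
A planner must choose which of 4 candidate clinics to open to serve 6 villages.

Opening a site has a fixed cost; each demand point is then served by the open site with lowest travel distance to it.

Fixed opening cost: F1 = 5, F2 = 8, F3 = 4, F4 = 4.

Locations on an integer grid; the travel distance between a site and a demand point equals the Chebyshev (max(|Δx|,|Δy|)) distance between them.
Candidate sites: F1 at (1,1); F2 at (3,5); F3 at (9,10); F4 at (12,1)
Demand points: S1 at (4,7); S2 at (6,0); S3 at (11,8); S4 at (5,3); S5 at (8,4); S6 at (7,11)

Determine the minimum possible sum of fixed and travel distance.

Open {F2, F3}: assign each demand point to its cheapest open site.
  S1→F2 2, S2→F2 5, S3→F3 2, S4→F2 2, S5→F2 5, S6→F3 2
  travel distance 18, fixed 12 → total 30.
Compare {F1, F3}: travel distance 24 + fixed 9 = 33.
Compare {F2, F3, F4}: travel distance 17 + fixed 16 = 33.
Compare {F3, F4}: travel distance 26 + fixed 8 = 34.
All other subsets cost ≥ 33. Minimum total cost: 30.

30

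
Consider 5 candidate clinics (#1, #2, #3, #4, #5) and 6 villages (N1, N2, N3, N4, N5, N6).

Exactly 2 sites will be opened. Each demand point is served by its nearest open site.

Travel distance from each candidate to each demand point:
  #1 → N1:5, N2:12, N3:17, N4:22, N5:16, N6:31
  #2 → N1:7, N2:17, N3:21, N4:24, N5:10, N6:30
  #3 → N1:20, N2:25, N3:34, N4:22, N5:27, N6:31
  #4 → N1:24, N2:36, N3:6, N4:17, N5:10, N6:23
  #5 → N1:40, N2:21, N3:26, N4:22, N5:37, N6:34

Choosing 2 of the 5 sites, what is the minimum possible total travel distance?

73

Open {#1, #4}.
  N1→#1 5, N2→#1 12, N3→#4 6, N4→#4 17, N5→#4 10, N6→#4 23  ⇒ total 73.
Compare {#2, #4}: total 80.
Compare {#1, #2}: total 96.
No size-2 selection does better; minimum is 73.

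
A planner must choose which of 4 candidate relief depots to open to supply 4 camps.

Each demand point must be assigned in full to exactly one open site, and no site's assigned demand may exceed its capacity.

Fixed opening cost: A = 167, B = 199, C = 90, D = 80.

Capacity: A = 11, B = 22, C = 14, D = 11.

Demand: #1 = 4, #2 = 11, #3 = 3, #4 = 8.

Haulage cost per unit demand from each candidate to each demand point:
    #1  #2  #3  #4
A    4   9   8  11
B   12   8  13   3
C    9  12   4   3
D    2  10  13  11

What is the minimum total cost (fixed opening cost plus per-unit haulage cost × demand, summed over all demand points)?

438

Open {B, D}; cheapest assignment that respects the capacities:
  B (cap 22, load 22): #2, #3, #4 — cost 11×8 + 3×13 + 8×3 = 151
  D (cap 11, load 4): #1 — cost 4×2 = 8
  Shipping 159, fixed 279 → total 438.
  Any other capacity-feasible assignment to {B, D} ships for at least 159.
Compare {B, C}: its best feasible assignment gives total 449.
Compare {A, C, D}: its best feasible assignment gives total 480.
Every other set of open sites that can feasibly serve all demand totals ≥ 449 even under its best assignment. Minimum: 438.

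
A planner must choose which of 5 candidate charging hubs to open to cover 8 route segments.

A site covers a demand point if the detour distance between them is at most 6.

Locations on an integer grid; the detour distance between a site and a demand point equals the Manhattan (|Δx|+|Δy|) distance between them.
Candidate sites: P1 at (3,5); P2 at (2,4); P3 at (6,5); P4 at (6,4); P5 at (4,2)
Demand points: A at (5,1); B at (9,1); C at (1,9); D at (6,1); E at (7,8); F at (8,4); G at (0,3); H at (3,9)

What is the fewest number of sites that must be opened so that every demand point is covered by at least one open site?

2

Coverage sets (demand points within 6 of each site):
  P1: {A, C, F, G, H}
  P2: {A, C, F, G, H}
  P3: {A, D, E, F}
  P4: {A, B, D, E, F}
  P5: {A, B, D, F, G}
No single site covers all 8 demand points.
But {P1, P4} covers everything, so the minimum is 2.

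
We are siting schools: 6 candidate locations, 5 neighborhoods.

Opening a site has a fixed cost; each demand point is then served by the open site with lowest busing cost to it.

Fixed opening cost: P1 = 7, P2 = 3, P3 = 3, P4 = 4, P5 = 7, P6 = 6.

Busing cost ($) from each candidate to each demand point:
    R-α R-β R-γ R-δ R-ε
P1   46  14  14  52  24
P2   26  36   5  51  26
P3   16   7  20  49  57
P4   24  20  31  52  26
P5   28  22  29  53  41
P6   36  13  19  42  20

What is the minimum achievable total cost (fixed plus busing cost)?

102

Open {P2, P3, P6}: assign each demand point to its cheapest open site.
  R-α→P3 16, R-β→P3 7, R-γ→P2 5, R-δ→P6 42, R-ε→P6 20
  busing cost 90, fixed 12 → total 102.
Compare {P2, P3, P4, P6}: busing cost 90 + fixed 16 = 106.
Compare {P2, P3}: busing cost 103 + fixed 6 = 109.
Compare {P1, P2, P3, P6}: busing cost 90 + fixed 19 = 109.
All other subsets cost ≥ 106. Minimum total cost: 102.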